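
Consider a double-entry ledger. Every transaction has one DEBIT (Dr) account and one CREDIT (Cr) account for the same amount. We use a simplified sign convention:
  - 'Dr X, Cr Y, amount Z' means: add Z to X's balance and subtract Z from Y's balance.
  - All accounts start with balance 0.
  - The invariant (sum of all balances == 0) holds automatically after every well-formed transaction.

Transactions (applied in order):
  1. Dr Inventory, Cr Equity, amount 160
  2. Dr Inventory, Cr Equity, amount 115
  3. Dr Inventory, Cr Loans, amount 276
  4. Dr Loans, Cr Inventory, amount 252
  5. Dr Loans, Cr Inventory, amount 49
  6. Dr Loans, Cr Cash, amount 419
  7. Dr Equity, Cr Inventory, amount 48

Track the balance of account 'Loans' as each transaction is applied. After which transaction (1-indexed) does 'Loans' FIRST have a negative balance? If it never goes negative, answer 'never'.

After txn 1: Loans=0
After txn 2: Loans=0
After txn 3: Loans=-276

Answer: 3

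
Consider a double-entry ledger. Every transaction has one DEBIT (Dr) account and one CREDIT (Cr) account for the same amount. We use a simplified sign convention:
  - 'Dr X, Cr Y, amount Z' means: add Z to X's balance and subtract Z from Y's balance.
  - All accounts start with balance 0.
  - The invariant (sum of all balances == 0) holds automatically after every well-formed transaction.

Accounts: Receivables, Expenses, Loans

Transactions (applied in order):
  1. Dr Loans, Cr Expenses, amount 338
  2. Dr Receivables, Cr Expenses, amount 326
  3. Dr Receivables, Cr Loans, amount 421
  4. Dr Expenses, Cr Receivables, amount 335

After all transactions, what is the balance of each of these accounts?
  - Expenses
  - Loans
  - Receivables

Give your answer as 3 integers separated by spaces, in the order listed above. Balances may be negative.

After txn 1 (Dr Loans, Cr Expenses, amount 338): Expenses=-338 Loans=338
After txn 2 (Dr Receivables, Cr Expenses, amount 326): Expenses=-664 Loans=338 Receivables=326
After txn 3 (Dr Receivables, Cr Loans, amount 421): Expenses=-664 Loans=-83 Receivables=747
After txn 4 (Dr Expenses, Cr Receivables, amount 335): Expenses=-329 Loans=-83 Receivables=412

Answer: -329 -83 412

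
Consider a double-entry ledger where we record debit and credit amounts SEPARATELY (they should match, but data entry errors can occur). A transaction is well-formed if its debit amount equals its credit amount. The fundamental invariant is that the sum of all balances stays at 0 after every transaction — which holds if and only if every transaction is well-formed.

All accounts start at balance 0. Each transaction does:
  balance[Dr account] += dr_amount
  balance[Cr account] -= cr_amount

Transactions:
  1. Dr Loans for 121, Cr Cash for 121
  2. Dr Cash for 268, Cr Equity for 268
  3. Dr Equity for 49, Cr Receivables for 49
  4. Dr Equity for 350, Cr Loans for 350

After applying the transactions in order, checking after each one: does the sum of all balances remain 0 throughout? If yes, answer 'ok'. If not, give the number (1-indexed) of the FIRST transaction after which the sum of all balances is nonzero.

After txn 1: dr=121 cr=121 sum_balances=0
After txn 2: dr=268 cr=268 sum_balances=0
After txn 3: dr=49 cr=49 sum_balances=0
After txn 4: dr=350 cr=350 sum_balances=0

Answer: ok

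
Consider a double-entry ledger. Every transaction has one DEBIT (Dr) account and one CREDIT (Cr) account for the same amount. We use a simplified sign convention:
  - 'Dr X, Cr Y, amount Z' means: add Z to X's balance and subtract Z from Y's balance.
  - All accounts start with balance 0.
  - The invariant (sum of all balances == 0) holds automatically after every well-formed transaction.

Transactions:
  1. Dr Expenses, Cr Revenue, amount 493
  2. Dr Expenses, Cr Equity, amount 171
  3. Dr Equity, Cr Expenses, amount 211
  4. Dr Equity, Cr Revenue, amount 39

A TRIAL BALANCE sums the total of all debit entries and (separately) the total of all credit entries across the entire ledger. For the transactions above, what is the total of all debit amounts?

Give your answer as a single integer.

Txn 1: debit+=493
Txn 2: debit+=171
Txn 3: debit+=211
Txn 4: debit+=39
Total debits = 914

Answer: 914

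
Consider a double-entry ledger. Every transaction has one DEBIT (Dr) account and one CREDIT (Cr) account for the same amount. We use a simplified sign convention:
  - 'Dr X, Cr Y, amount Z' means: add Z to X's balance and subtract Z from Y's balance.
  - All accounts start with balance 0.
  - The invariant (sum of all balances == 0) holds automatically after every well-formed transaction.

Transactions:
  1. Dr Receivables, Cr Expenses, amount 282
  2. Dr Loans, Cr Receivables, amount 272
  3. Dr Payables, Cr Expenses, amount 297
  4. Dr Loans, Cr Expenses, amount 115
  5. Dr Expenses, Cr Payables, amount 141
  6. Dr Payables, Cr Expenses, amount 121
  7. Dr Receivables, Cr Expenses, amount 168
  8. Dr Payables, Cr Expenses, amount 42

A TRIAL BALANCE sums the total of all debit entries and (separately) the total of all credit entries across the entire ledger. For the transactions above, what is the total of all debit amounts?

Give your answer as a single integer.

Answer: 1438

Derivation:
Txn 1: debit+=282
Txn 2: debit+=272
Txn 3: debit+=297
Txn 4: debit+=115
Txn 5: debit+=141
Txn 6: debit+=121
Txn 7: debit+=168
Txn 8: debit+=42
Total debits = 1438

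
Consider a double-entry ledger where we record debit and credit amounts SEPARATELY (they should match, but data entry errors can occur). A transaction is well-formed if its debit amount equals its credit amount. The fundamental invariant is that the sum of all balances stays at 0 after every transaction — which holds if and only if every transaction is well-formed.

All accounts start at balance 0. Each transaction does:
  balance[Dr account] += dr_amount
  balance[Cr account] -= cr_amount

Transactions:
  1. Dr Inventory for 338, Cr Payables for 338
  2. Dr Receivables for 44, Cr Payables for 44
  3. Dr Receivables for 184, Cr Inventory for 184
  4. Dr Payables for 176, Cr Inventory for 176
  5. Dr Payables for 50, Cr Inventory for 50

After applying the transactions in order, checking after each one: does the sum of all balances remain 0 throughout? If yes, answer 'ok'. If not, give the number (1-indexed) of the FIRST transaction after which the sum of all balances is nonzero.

After txn 1: dr=338 cr=338 sum_balances=0
After txn 2: dr=44 cr=44 sum_balances=0
After txn 3: dr=184 cr=184 sum_balances=0
After txn 4: dr=176 cr=176 sum_balances=0
After txn 5: dr=50 cr=50 sum_balances=0

Answer: ok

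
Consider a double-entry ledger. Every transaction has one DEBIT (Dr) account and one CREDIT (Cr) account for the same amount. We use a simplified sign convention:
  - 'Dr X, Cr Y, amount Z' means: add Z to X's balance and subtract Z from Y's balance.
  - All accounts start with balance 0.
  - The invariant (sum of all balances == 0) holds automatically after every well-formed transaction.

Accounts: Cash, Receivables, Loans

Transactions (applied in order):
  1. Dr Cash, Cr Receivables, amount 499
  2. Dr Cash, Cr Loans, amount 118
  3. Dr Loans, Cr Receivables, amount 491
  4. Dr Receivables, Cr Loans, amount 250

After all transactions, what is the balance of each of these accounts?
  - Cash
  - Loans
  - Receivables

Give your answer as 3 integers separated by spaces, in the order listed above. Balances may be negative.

After txn 1 (Dr Cash, Cr Receivables, amount 499): Cash=499 Receivables=-499
After txn 2 (Dr Cash, Cr Loans, amount 118): Cash=617 Loans=-118 Receivables=-499
After txn 3 (Dr Loans, Cr Receivables, amount 491): Cash=617 Loans=373 Receivables=-990
After txn 4 (Dr Receivables, Cr Loans, amount 250): Cash=617 Loans=123 Receivables=-740

Answer: 617 123 -740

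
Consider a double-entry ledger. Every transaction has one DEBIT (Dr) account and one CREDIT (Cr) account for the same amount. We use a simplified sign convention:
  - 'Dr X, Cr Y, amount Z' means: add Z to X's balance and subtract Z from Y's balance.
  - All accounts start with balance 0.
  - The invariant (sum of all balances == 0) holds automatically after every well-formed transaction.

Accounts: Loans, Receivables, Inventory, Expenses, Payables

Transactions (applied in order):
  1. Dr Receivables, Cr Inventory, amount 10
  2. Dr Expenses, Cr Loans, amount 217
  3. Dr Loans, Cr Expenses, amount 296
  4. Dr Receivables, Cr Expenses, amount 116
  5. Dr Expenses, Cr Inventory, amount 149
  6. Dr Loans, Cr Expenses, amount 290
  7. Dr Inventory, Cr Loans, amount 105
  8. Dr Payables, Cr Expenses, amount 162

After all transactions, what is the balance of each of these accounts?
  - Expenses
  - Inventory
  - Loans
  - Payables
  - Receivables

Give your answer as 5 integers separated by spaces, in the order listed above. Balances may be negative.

After txn 1 (Dr Receivables, Cr Inventory, amount 10): Inventory=-10 Receivables=10
After txn 2 (Dr Expenses, Cr Loans, amount 217): Expenses=217 Inventory=-10 Loans=-217 Receivables=10
After txn 3 (Dr Loans, Cr Expenses, amount 296): Expenses=-79 Inventory=-10 Loans=79 Receivables=10
After txn 4 (Dr Receivables, Cr Expenses, amount 116): Expenses=-195 Inventory=-10 Loans=79 Receivables=126
After txn 5 (Dr Expenses, Cr Inventory, amount 149): Expenses=-46 Inventory=-159 Loans=79 Receivables=126
After txn 6 (Dr Loans, Cr Expenses, amount 290): Expenses=-336 Inventory=-159 Loans=369 Receivables=126
After txn 7 (Dr Inventory, Cr Loans, amount 105): Expenses=-336 Inventory=-54 Loans=264 Receivables=126
After txn 8 (Dr Payables, Cr Expenses, amount 162): Expenses=-498 Inventory=-54 Loans=264 Payables=162 Receivables=126

Answer: -498 -54 264 162 126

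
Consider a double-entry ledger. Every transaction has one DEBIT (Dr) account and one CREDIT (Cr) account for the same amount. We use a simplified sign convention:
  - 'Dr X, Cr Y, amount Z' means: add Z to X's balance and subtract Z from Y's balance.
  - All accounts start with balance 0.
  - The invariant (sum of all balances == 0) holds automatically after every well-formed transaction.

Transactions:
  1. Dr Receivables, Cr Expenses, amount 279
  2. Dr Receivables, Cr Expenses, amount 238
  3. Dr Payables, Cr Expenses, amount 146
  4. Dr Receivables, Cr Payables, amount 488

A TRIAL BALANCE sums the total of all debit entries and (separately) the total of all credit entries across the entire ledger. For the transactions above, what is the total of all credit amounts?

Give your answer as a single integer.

Txn 1: credit+=279
Txn 2: credit+=238
Txn 3: credit+=146
Txn 4: credit+=488
Total credits = 1151

Answer: 1151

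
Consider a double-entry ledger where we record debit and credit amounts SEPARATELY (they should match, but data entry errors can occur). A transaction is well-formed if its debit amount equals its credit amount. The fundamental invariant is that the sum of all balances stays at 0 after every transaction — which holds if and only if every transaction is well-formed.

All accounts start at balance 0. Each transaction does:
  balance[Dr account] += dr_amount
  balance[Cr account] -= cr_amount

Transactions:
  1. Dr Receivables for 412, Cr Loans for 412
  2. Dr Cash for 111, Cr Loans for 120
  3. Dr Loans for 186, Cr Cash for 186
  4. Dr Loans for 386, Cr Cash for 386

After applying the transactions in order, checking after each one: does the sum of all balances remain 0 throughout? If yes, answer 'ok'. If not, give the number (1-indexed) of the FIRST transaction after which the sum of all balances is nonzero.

Answer: 2

Derivation:
After txn 1: dr=412 cr=412 sum_balances=0
After txn 2: dr=111 cr=120 sum_balances=-9
After txn 3: dr=186 cr=186 sum_balances=-9
After txn 4: dr=386 cr=386 sum_balances=-9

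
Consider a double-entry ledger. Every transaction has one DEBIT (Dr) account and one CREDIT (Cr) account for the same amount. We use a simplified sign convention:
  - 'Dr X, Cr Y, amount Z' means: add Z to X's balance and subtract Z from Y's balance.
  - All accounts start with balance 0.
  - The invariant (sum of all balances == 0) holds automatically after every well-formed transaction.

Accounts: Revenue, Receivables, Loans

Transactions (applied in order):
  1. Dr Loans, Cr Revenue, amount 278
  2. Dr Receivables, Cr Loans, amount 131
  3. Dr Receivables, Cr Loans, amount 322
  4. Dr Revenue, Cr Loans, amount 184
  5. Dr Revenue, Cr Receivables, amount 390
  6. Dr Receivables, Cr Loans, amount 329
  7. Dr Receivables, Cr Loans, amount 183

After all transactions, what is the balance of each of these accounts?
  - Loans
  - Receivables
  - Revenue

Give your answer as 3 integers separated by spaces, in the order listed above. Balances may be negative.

After txn 1 (Dr Loans, Cr Revenue, amount 278): Loans=278 Revenue=-278
After txn 2 (Dr Receivables, Cr Loans, amount 131): Loans=147 Receivables=131 Revenue=-278
After txn 3 (Dr Receivables, Cr Loans, amount 322): Loans=-175 Receivables=453 Revenue=-278
After txn 4 (Dr Revenue, Cr Loans, amount 184): Loans=-359 Receivables=453 Revenue=-94
After txn 5 (Dr Revenue, Cr Receivables, amount 390): Loans=-359 Receivables=63 Revenue=296
After txn 6 (Dr Receivables, Cr Loans, amount 329): Loans=-688 Receivables=392 Revenue=296
After txn 7 (Dr Receivables, Cr Loans, amount 183): Loans=-871 Receivables=575 Revenue=296

Answer: -871 575 296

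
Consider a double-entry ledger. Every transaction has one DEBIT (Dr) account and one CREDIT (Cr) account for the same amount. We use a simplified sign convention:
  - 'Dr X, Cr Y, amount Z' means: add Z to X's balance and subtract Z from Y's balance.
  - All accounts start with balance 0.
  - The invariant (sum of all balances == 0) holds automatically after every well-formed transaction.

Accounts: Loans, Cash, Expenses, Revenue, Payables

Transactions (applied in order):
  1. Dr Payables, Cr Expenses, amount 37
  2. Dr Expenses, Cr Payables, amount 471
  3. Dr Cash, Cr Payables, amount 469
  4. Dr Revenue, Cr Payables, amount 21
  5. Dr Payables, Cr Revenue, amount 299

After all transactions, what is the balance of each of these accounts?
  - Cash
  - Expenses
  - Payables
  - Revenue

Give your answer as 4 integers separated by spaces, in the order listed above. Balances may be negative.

After txn 1 (Dr Payables, Cr Expenses, amount 37): Expenses=-37 Payables=37
After txn 2 (Dr Expenses, Cr Payables, amount 471): Expenses=434 Payables=-434
After txn 3 (Dr Cash, Cr Payables, amount 469): Cash=469 Expenses=434 Payables=-903
After txn 4 (Dr Revenue, Cr Payables, amount 21): Cash=469 Expenses=434 Payables=-924 Revenue=21
After txn 5 (Dr Payables, Cr Revenue, amount 299): Cash=469 Expenses=434 Payables=-625 Revenue=-278

Answer: 469 434 -625 -278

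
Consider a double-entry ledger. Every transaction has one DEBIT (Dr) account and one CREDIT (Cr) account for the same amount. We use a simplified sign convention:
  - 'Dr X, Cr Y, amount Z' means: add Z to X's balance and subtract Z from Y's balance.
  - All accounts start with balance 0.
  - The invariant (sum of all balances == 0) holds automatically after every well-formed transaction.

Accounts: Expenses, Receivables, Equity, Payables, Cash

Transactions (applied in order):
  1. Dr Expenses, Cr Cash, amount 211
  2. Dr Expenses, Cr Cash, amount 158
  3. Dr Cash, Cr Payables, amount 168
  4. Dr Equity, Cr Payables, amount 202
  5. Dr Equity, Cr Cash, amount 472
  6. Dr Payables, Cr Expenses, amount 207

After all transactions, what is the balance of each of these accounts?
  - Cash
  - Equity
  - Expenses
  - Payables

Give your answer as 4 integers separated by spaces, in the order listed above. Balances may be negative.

Answer: -673 674 162 -163

Derivation:
After txn 1 (Dr Expenses, Cr Cash, amount 211): Cash=-211 Expenses=211
After txn 2 (Dr Expenses, Cr Cash, amount 158): Cash=-369 Expenses=369
After txn 3 (Dr Cash, Cr Payables, amount 168): Cash=-201 Expenses=369 Payables=-168
After txn 4 (Dr Equity, Cr Payables, amount 202): Cash=-201 Equity=202 Expenses=369 Payables=-370
After txn 5 (Dr Equity, Cr Cash, amount 472): Cash=-673 Equity=674 Expenses=369 Payables=-370
After txn 6 (Dr Payables, Cr Expenses, amount 207): Cash=-673 Equity=674 Expenses=162 Payables=-163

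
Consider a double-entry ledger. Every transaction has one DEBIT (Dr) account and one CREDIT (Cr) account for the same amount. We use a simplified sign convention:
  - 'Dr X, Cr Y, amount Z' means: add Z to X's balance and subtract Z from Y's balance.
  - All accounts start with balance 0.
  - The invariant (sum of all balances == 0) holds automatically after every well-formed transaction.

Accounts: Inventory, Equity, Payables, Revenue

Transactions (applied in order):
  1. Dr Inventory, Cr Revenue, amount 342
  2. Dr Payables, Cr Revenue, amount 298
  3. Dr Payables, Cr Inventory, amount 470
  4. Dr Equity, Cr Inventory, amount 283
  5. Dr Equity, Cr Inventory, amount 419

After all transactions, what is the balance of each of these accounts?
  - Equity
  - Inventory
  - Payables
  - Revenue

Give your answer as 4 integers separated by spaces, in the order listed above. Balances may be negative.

After txn 1 (Dr Inventory, Cr Revenue, amount 342): Inventory=342 Revenue=-342
After txn 2 (Dr Payables, Cr Revenue, amount 298): Inventory=342 Payables=298 Revenue=-640
After txn 3 (Dr Payables, Cr Inventory, amount 470): Inventory=-128 Payables=768 Revenue=-640
After txn 4 (Dr Equity, Cr Inventory, amount 283): Equity=283 Inventory=-411 Payables=768 Revenue=-640
After txn 5 (Dr Equity, Cr Inventory, amount 419): Equity=702 Inventory=-830 Payables=768 Revenue=-640

Answer: 702 -830 768 -640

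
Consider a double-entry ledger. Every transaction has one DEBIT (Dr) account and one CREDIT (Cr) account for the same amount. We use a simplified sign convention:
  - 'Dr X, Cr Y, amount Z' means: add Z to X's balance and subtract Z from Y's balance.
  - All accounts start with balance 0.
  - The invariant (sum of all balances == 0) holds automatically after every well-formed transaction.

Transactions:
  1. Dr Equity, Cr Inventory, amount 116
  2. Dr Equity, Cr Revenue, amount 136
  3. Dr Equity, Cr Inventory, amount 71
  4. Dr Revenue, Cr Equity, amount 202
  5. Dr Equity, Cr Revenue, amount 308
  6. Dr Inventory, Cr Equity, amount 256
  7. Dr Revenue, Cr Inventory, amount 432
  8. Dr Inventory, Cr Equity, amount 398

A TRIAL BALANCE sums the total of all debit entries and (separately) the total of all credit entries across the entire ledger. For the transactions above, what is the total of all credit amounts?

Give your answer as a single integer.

Txn 1: credit+=116
Txn 2: credit+=136
Txn 3: credit+=71
Txn 4: credit+=202
Txn 5: credit+=308
Txn 6: credit+=256
Txn 7: credit+=432
Txn 8: credit+=398
Total credits = 1919

Answer: 1919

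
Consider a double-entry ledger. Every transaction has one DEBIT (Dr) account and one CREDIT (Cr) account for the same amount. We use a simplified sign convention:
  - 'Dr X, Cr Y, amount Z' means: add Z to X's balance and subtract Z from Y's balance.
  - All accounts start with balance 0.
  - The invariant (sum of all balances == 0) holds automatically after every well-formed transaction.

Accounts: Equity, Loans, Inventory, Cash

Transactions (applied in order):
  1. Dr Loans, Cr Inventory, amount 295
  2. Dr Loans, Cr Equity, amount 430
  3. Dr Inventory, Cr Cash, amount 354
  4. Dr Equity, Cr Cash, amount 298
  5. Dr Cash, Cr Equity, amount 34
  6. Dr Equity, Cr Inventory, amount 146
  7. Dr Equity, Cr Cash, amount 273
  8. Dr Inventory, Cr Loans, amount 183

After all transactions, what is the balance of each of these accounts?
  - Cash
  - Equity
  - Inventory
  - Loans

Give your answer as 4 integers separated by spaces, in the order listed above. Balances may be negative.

After txn 1 (Dr Loans, Cr Inventory, amount 295): Inventory=-295 Loans=295
After txn 2 (Dr Loans, Cr Equity, amount 430): Equity=-430 Inventory=-295 Loans=725
After txn 3 (Dr Inventory, Cr Cash, amount 354): Cash=-354 Equity=-430 Inventory=59 Loans=725
After txn 4 (Dr Equity, Cr Cash, amount 298): Cash=-652 Equity=-132 Inventory=59 Loans=725
After txn 5 (Dr Cash, Cr Equity, amount 34): Cash=-618 Equity=-166 Inventory=59 Loans=725
After txn 6 (Dr Equity, Cr Inventory, amount 146): Cash=-618 Equity=-20 Inventory=-87 Loans=725
After txn 7 (Dr Equity, Cr Cash, amount 273): Cash=-891 Equity=253 Inventory=-87 Loans=725
After txn 8 (Dr Inventory, Cr Loans, amount 183): Cash=-891 Equity=253 Inventory=96 Loans=542

Answer: -891 253 96 542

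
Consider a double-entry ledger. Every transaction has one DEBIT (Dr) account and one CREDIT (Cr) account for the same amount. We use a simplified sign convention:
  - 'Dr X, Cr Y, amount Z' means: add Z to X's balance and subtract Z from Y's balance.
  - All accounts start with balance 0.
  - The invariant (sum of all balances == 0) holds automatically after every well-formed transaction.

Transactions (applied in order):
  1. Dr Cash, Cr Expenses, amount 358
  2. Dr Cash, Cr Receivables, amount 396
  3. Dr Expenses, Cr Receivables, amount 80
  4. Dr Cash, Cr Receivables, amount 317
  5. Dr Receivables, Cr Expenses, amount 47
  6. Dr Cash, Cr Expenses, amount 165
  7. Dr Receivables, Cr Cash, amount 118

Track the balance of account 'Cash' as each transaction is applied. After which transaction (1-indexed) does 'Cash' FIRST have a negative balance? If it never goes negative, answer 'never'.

Answer: never

Derivation:
After txn 1: Cash=358
After txn 2: Cash=754
After txn 3: Cash=754
After txn 4: Cash=1071
After txn 5: Cash=1071
After txn 6: Cash=1236
After txn 7: Cash=1118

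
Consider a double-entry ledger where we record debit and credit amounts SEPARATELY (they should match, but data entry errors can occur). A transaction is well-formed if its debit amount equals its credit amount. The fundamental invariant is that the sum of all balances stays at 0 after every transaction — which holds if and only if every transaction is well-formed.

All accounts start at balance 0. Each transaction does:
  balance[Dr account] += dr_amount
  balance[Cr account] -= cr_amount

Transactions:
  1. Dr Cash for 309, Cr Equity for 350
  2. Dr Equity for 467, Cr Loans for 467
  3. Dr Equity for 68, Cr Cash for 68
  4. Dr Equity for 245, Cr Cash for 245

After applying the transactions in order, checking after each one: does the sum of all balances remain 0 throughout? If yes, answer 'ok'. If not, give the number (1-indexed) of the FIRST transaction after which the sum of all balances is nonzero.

After txn 1: dr=309 cr=350 sum_balances=-41
After txn 2: dr=467 cr=467 sum_balances=-41
After txn 3: dr=68 cr=68 sum_balances=-41
After txn 4: dr=245 cr=245 sum_balances=-41

Answer: 1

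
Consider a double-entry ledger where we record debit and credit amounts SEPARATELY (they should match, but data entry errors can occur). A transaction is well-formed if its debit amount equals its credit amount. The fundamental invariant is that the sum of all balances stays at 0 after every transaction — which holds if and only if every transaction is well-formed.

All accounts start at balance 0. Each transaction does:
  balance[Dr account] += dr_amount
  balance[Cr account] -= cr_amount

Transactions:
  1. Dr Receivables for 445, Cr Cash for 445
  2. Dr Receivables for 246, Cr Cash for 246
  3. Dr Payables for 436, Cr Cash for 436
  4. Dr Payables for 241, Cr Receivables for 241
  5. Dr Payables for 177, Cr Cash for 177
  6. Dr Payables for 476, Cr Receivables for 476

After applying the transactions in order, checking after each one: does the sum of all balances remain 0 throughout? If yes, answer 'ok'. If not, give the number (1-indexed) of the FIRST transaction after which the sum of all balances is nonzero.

After txn 1: dr=445 cr=445 sum_balances=0
After txn 2: dr=246 cr=246 sum_balances=0
After txn 3: dr=436 cr=436 sum_balances=0
After txn 4: dr=241 cr=241 sum_balances=0
After txn 5: dr=177 cr=177 sum_balances=0
After txn 6: dr=476 cr=476 sum_balances=0

Answer: ok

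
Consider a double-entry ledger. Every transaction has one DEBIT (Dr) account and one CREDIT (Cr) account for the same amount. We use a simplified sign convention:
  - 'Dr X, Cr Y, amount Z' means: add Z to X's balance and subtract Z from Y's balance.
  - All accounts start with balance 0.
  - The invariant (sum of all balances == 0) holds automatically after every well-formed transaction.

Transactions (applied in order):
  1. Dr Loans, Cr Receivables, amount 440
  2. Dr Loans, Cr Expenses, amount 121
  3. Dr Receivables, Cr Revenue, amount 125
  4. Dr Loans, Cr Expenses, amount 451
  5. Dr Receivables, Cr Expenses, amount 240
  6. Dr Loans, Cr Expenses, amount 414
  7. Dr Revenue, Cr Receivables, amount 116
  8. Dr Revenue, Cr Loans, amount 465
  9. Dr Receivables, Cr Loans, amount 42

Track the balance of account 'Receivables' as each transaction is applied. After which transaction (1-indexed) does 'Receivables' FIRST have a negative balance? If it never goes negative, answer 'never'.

After txn 1: Receivables=-440

Answer: 1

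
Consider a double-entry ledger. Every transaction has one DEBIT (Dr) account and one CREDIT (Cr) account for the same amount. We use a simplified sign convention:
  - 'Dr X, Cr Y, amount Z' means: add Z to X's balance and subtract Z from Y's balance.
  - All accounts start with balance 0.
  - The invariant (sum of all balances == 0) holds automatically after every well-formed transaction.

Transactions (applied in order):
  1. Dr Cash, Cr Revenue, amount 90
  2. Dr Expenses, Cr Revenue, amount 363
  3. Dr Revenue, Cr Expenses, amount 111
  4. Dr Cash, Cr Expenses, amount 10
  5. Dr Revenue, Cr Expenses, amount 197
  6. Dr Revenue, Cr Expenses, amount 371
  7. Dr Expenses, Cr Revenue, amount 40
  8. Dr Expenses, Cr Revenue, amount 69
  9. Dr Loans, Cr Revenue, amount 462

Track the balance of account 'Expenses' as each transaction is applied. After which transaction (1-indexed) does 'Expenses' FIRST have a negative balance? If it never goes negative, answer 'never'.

Answer: 6

Derivation:
After txn 1: Expenses=0
After txn 2: Expenses=363
After txn 3: Expenses=252
After txn 4: Expenses=242
After txn 5: Expenses=45
After txn 6: Expenses=-326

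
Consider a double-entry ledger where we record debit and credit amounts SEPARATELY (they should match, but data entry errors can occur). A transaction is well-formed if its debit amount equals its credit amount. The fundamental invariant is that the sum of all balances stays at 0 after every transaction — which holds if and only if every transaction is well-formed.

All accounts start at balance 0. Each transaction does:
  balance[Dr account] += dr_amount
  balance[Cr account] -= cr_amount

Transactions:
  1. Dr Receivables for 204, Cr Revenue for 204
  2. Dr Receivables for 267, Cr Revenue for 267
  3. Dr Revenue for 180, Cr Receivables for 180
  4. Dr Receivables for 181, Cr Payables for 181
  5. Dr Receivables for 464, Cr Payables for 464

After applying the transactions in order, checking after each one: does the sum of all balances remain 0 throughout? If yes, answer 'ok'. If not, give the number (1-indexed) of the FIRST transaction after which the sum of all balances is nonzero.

Answer: ok

Derivation:
After txn 1: dr=204 cr=204 sum_balances=0
After txn 2: dr=267 cr=267 sum_balances=0
After txn 3: dr=180 cr=180 sum_balances=0
After txn 4: dr=181 cr=181 sum_balances=0
After txn 5: dr=464 cr=464 sum_balances=0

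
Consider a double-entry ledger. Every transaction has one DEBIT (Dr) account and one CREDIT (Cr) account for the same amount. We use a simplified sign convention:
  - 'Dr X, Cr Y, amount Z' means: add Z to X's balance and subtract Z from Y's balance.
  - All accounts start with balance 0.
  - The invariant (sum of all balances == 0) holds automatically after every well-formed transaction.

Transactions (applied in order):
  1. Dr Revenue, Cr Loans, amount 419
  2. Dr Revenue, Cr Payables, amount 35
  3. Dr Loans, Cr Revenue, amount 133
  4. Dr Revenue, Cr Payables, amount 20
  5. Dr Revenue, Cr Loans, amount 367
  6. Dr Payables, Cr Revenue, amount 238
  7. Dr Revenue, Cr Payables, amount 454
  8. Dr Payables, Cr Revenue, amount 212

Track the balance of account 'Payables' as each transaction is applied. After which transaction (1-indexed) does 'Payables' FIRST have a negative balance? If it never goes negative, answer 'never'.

Answer: 2

Derivation:
After txn 1: Payables=0
After txn 2: Payables=-35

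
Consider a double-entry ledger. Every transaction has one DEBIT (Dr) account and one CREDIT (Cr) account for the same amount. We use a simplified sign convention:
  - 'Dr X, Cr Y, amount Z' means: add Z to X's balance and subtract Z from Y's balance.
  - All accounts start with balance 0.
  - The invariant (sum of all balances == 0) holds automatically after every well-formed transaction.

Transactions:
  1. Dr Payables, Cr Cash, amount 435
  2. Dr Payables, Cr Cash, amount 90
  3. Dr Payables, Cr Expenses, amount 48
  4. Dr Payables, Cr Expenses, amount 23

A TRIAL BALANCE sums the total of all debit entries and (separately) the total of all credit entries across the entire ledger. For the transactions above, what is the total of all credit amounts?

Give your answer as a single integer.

Txn 1: credit+=435
Txn 2: credit+=90
Txn 3: credit+=48
Txn 4: credit+=23
Total credits = 596

Answer: 596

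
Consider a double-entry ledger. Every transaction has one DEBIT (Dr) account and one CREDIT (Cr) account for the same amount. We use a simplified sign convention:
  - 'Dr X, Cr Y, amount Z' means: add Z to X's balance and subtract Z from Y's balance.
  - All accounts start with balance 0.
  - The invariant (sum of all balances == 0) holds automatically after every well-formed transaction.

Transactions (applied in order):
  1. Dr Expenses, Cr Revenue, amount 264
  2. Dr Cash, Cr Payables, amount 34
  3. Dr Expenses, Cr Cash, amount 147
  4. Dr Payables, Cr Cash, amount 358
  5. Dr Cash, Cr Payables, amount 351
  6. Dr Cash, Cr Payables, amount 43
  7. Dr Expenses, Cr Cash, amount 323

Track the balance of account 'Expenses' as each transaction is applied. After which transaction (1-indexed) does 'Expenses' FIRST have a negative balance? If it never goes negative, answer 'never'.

Answer: never

Derivation:
After txn 1: Expenses=264
After txn 2: Expenses=264
After txn 3: Expenses=411
After txn 4: Expenses=411
After txn 5: Expenses=411
After txn 6: Expenses=411
After txn 7: Expenses=734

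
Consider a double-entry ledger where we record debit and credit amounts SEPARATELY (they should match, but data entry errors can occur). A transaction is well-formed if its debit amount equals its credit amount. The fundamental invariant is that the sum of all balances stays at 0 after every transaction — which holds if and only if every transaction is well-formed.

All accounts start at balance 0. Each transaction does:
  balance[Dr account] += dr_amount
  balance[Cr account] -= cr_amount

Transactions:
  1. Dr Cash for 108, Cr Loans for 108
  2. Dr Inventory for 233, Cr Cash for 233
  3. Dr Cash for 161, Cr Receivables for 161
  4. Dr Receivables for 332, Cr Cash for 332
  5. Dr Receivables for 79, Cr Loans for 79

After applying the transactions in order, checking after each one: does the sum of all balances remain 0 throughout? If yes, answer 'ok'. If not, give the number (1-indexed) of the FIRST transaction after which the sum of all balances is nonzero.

After txn 1: dr=108 cr=108 sum_balances=0
After txn 2: dr=233 cr=233 sum_balances=0
After txn 3: dr=161 cr=161 sum_balances=0
After txn 4: dr=332 cr=332 sum_balances=0
After txn 5: dr=79 cr=79 sum_balances=0

Answer: ok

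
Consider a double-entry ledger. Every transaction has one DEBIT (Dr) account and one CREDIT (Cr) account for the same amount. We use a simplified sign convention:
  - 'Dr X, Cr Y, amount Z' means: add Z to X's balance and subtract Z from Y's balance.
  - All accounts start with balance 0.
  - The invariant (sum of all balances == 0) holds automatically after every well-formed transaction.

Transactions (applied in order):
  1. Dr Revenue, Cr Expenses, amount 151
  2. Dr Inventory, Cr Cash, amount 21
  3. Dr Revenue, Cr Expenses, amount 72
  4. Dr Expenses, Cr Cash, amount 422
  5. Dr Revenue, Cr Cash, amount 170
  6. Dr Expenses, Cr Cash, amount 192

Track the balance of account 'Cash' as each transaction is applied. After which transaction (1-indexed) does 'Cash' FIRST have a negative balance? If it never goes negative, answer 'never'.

Answer: 2

Derivation:
After txn 1: Cash=0
After txn 2: Cash=-21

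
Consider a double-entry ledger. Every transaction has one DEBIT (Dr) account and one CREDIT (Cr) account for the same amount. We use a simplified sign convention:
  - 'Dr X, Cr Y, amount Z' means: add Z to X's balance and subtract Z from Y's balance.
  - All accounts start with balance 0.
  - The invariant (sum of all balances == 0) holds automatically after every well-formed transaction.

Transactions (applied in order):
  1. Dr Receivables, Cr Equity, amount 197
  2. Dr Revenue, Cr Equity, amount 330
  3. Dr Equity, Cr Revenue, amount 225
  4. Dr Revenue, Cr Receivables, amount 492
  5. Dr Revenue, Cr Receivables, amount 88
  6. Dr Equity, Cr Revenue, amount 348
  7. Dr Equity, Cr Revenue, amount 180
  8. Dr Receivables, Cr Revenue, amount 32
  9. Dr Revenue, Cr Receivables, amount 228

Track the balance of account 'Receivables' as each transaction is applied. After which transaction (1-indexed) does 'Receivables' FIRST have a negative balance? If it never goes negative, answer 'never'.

Answer: 4

Derivation:
After txn 1: Receivables=197
After txn 2: Receivables=197
After txn 3: Receivables=197
After txn 4: Receivables=-295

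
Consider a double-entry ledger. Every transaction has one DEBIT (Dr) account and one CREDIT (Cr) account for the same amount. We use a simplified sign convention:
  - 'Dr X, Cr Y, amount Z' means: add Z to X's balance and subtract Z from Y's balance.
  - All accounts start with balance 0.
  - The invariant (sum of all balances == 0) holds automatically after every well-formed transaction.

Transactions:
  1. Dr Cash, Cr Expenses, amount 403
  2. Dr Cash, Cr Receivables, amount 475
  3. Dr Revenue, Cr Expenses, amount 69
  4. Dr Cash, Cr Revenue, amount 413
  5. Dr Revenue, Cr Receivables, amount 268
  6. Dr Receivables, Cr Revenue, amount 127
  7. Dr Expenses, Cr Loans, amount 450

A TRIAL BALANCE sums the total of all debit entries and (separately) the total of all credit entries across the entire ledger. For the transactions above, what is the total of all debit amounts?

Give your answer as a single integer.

Answer: 2205

Derivation:
Txn 1: debit+=403
Txn 2: debit+=475
Txn 3: debit+=69
Txn 4: debit+=413
Txn 5: debit+=268
Txn 6: debit+=127
Txn 7: debit+=450
Total debits = 2205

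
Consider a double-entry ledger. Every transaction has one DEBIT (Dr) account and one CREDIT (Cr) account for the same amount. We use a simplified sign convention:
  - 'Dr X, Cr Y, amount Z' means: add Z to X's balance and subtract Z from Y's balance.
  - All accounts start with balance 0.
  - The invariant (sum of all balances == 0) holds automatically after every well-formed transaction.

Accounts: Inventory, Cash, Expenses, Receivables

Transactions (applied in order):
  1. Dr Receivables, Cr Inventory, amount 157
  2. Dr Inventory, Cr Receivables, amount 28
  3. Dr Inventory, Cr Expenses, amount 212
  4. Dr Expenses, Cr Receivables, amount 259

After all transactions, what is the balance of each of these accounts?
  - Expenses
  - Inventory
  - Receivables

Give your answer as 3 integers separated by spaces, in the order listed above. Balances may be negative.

After txn 1 (Dr Receivables, Cr Inventory, amount 157): Inventory=-157 Receivables=157
After txn 2 (Dr Inventory, Cr Receivables, amount 28): Inventory=-129 Receivables=129
After txn 3 (Dr Inventory, Cr Expenses, amount 212): Expenses=-212 Inventory=83 Receivables=129
After txn 4 (Dr Expenses, Cr Receivables, amount 259): Expenses=47 Inventory=83 Receivables=-130

Answer: 47 83 -130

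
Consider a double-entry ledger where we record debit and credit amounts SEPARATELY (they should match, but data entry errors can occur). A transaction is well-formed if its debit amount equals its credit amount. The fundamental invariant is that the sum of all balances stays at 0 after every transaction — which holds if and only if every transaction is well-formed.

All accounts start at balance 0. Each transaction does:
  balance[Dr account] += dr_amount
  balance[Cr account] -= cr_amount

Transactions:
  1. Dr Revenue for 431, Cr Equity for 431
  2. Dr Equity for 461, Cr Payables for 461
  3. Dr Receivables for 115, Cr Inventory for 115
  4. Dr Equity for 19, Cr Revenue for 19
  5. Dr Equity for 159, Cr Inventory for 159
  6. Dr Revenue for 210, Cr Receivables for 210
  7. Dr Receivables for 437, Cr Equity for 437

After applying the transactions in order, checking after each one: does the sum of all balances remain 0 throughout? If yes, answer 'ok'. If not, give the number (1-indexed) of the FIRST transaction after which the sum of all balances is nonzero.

Answer: ok

Derivation:
After txn 1: dr=431 cr=431 sum_balances=0
After txn 2: dr=461 cr=461 sum_balances=0
After txn 3: dr=115 cr=115 sum_balances=0
After txn 4: dr=19 cr=19 sum_balances=0
After txn 5: dr=159 cr=159 sum_balances=0
After txn 6: dr=210 cr=210 sum_balances=0
After txn 7: dr=437 cr=437 sum_balances=0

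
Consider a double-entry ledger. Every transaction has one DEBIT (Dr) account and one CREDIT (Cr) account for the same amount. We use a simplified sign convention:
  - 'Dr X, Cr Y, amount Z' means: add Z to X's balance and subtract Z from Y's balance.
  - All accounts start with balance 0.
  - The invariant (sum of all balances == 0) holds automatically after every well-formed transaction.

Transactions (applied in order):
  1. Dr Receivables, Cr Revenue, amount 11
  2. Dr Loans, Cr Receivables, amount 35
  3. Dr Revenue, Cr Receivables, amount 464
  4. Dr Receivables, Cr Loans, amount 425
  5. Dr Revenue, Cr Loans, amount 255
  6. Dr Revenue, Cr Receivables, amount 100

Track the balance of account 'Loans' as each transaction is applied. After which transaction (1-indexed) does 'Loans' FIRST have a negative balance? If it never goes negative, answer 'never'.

After txn 1: Loans=0
After txn 2: Loans=35
After txn 3: Loans=35
After txn 4: Loans=-390

Answer: 4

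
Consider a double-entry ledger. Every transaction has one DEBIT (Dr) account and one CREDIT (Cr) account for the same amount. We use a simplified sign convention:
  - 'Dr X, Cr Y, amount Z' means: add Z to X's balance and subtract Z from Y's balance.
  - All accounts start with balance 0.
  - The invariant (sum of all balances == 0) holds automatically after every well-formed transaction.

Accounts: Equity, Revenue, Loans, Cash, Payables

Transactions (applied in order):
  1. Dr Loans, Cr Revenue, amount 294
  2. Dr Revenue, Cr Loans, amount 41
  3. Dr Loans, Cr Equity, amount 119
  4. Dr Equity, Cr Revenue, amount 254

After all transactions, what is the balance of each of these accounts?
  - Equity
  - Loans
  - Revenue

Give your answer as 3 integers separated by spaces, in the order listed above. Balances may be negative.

Answer: 135 372 -507

Derivation:
After txn 1 (Dr Loans, Cr Revenue, amount 294): Loans=294 Revenue=-294
After txn 2 (Dr Revenue, Cr Loans, amount 41): Loans=253 Revenue=-253
After txn 3 (Dr Loans, Cr Equity, amount 119): Equity=-119 Loans=372 Revenue=-253
After txn 4 (Dr Equity, Cr Revenue, amount 254): Equity=135 Loans=372 Revenue=-507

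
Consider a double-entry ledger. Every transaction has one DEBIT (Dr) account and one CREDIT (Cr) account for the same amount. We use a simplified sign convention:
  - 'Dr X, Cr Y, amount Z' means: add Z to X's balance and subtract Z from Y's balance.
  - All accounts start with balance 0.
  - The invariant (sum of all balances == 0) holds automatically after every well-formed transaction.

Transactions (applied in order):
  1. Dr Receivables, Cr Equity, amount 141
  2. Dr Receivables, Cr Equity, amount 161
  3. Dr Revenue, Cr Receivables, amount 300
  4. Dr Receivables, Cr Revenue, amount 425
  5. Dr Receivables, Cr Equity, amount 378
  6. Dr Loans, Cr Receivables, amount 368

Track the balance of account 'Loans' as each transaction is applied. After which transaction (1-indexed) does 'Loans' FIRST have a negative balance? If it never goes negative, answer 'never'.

After txn 1: Loans=0
After txn 2: Loans=0
After txn 3: Loans=0
After txn 4: Loans=0
After txn 5: Loans=0
After txn 6: Loans=368

Answer: never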